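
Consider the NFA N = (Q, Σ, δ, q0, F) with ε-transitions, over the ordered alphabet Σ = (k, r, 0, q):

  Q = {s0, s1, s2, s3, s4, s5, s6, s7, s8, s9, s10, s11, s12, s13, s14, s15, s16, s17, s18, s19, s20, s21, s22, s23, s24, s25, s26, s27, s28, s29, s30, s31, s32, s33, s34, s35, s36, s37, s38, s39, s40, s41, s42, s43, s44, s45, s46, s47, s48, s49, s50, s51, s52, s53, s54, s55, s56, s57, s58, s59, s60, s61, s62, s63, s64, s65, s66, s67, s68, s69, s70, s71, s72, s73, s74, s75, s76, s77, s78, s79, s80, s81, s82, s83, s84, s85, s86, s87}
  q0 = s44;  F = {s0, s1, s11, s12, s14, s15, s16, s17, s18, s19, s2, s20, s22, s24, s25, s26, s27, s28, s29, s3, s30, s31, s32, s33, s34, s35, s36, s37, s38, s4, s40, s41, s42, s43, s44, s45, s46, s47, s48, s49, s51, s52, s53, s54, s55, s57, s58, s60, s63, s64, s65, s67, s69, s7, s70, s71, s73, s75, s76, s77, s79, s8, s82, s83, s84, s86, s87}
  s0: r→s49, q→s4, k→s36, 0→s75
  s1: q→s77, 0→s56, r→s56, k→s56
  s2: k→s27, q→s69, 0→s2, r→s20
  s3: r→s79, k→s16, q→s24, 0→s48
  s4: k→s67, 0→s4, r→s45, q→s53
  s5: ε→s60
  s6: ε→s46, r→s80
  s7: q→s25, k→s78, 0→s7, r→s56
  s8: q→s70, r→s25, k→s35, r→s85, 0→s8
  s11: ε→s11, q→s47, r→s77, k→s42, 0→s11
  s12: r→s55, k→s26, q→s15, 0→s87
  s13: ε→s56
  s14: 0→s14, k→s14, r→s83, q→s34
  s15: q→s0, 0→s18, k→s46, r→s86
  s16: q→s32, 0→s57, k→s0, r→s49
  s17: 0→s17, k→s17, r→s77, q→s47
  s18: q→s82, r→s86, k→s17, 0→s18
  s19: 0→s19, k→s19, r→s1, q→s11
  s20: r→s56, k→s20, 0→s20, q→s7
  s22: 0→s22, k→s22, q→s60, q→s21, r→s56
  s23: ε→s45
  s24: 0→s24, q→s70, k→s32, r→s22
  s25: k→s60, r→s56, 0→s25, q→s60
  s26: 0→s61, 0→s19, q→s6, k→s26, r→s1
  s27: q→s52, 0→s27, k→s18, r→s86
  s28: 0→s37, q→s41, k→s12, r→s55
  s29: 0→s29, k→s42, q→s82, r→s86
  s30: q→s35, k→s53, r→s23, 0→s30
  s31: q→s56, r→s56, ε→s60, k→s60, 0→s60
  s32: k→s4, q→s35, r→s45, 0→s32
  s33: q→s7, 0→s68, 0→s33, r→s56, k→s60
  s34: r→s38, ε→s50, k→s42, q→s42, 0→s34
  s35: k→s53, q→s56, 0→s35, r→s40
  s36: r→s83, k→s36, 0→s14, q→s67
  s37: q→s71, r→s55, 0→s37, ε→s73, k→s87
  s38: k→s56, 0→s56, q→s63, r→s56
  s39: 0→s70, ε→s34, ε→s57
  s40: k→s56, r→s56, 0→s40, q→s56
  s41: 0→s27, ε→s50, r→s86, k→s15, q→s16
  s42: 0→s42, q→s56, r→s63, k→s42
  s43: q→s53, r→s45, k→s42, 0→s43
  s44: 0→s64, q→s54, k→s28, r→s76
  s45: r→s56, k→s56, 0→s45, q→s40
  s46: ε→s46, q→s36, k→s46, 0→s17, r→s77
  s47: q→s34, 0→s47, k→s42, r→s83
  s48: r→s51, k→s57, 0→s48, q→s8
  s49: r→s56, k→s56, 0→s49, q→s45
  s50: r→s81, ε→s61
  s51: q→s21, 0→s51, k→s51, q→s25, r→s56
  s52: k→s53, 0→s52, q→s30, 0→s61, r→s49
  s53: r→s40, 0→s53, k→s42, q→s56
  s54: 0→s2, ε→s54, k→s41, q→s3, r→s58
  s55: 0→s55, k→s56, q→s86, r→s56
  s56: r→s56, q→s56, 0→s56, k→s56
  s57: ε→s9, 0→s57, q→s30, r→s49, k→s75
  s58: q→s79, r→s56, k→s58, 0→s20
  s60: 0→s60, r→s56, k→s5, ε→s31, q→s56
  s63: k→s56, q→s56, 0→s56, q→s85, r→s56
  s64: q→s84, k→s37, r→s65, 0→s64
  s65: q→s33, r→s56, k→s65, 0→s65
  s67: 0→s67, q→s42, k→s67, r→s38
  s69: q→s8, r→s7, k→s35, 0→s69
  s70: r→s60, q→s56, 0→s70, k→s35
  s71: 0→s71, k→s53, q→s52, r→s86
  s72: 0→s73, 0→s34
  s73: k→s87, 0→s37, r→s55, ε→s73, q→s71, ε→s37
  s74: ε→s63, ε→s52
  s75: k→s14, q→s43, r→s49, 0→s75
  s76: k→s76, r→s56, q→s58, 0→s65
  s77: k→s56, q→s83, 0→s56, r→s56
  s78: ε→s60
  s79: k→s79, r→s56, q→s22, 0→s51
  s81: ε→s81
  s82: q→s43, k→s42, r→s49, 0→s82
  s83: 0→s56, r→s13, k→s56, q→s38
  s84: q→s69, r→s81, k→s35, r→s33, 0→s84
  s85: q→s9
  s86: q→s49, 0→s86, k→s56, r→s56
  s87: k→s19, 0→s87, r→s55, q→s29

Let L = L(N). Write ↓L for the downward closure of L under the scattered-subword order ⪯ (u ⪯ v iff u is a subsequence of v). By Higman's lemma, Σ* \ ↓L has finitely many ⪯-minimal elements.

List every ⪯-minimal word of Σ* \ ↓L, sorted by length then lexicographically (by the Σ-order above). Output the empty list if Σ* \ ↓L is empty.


Antichain: [rr, krk, 0qkq, kkkr0, qqqqq].

|Q|=88, |F|=67, |δ|=308 (22 ε).
min D↑ (66 st, q0=0, F={9}): 0:k→1,r→2,0→3,q→4 1:k→5,r→6,0→7,q→8 2:k→2,r→9,0→10,q→11 3:k→7,r→10,0→3,q→12 4:k→8,r→11,0→13,q→14 5:k→15,r→6,0→16,q→17 6:k→9,r→9,0→6,q→18 7:k→16,r→6,0→7,q→19 8:k→17,r→18,0→20,q→21 9:k→9,r→9,0→9,q→9 10:k→10,r→9,0→10,q→22 11:k→11,r→9,0→23,q→24 12:k→25,r→22,0→12,q→26 13:k→20,r→23,0→13,q→26 14:k→21,r→24,0→27,q→28 15:k→15,r→29,0→30,q→31 16:k→30,r→6,0→16,q→32 17:k→31,r→18,0→33,q→34 18:k→9,r→9,0→18,q→35 19:k→36,r→18,0→19,q→37 20:k→33,r→18,0→20,q→37 21:k→34,r→35,0→38,q→39 22:k→40,r→9,0→22,q→41 23:k→23,r→9,0→23,q→41 24:k→24,r→9,0→42,q→43 25:k→36,r→44,0→25,q→9 26:k→25,r→41,0→26,q→45 27:k→38,r→42,0→27,q→45 28:k→39,r→43,0→28,q→46 29:k→9,r→9,0→9,q→47 30:k→30,r→29,0→30,q→48 31:k→31,r→47,0→49,q→50 32:k→51,r→18,0→32,q→52 33:k→49,r→18,0→33,q→52 34:k→50,r→35,0→53,q→54 35:k→9,r→9,0→35,q→55 36:k→51,r→44,0→36,q→9 37:k→36,r→35,0→37,q→56 38:k→53,r→35,0→38,q→56 39:k→54,r→55,0→39,q→25 40:k→40,r→9,0→40,q→9 41:k→40,r→9,0→41,q→57 42:k→42,r→9,0→42,q→57 43:k→43,r→9,0→43,q→40 44:k→9,r→9,0→44,q→9 45:k→25,r→57,0→45,q→46 46:k→25,r→40,0→46,q→9 47:k→9,r→9,0→9,q→58 48:k→51,r→47,0→48,q→59 49:k→49,r→47,0→49,q→59 50:k→50,r→58,0→60,q→61 51:k→51,r→62,0→51,q→9 52:k→51,r→35,0→52,q→63 53:k→60,r→35,0→53,q→63 54:k→61,r→55,0→54,q→36 55:k→9,r→9,0→55,q→44 56:k→36,r→55,0→56,q→25 57:k→40,r→9,0→57,q→40 58:k→9,r→9,0→9,q→64 59:k→51,r→58,0→59,q→65 60:k→60,r→58,0→60,q→65 61:k→61,r→64,0→61,q→51 62:k→9,r→9,0→9,q→9 63:k→51,r→55,0→63,q→36 64:k→9,r→9,0→9,q→62 65:k→51,r→64,0→65,q→51.
'rr': N↓-sim [81, 33, 2] end={s13,s56} rej; 2/2 single-dels accept.
'krk': N↓-sim [81, 70, 17, 1] end={s56} ∉↓L; 3/3 deletions ∈↓L.
'0qkq': N↓-sim [81, 64, 41, 12, 3] end={s56,s85,s9} rej; 4/4 single-dels accept.
'kkkr0': |S_i|=[81, 70, 57, 41, 11, 1] end={s56} rej; 5/5 del acc.
'qqqqq': N↓-sim [81, 68, 48, 29, 13, 3] end={s56,s85,s9} — reject; 5/5 single-dels accept.
5 words, ⪯-incomp.


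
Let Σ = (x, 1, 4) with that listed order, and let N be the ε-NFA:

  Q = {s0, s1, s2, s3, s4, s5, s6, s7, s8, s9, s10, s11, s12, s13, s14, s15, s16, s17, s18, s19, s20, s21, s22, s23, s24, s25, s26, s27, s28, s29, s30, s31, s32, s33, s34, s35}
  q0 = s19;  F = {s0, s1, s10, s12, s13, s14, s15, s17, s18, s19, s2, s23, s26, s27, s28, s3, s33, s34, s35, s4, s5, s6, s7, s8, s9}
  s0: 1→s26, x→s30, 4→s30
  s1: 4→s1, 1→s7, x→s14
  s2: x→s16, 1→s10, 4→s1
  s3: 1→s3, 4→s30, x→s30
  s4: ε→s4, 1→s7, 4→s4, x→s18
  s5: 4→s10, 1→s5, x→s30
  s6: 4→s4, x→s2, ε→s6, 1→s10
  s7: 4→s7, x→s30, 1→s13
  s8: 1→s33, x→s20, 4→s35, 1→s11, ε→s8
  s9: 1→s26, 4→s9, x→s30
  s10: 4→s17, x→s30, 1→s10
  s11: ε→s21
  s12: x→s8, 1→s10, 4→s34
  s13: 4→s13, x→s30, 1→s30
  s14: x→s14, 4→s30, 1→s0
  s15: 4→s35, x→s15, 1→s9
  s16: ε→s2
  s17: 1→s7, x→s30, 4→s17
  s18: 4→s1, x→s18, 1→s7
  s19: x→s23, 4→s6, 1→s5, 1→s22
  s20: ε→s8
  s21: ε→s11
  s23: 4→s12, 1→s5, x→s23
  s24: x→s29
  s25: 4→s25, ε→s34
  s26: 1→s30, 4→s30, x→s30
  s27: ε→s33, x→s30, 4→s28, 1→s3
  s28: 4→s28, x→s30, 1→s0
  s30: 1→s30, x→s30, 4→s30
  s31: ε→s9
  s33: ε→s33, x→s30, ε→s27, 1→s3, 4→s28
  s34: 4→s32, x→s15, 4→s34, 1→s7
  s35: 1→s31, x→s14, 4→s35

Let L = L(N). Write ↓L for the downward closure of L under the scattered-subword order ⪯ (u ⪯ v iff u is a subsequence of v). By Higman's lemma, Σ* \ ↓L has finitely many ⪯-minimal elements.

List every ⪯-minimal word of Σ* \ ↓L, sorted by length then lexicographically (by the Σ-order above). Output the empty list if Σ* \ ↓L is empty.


|Q|=36, |F|=25, |δ|=95 (12 ε).
min D↑ (25 st, q0=0, F={5}): 0:x→1,1→2,4→3 1:x→1,1→2,4→4 2:x→5,1→2,4→6 3:x→7,1→6,4→8 4:x→9,1→6,4→10 5:x→5,1→5,4→5 6:x→5,1→6,4→11 7:x→7,1→6,4→12 8:x→13,1→14,4→8 9:x→9,1→15,4→16 10:x→17,1→14,4→10 11:x→5,1→14,4→11 12:x→18,1→14,4→12 13:x→13,1→14,4→12 14:x→5,1→19,4→14 15:x→5,1→20,4→21 16:x→18,1→22,4→16 17:x→17,1→22,4→16 18:x→18,1→23,4→5 19:x→5,1→5,4→19 20:x→5,1→20,4→5 21:x→5,1→23,4→21 22:x→5,1→24,4→22 23:x→5,1→24,4→5 24:x→5,1→5,4→5 [Hopcroft].
'1x': run [33, 17, 1] end={s30} ∉↓L; 2/2 single-dels accept.
'4x4x4': N↓-sim [33, 29, 24, 12, 4, 1] end={s30} ∉↓L; 5/5 single-dels accept.
'44111': run [33, 29, 17, 7, 3, 1] end={s30} ∉↓L; 5/5 del acc.
'x4x114': run [33, 29, 24, 16, 11, 4, 1] end={s30} ∉↓L; 6/6 del acc.
4 words, ⪯-incomp.

min(Σ*\↓L) = [1x, 4x4x4, 44111, x4x114].


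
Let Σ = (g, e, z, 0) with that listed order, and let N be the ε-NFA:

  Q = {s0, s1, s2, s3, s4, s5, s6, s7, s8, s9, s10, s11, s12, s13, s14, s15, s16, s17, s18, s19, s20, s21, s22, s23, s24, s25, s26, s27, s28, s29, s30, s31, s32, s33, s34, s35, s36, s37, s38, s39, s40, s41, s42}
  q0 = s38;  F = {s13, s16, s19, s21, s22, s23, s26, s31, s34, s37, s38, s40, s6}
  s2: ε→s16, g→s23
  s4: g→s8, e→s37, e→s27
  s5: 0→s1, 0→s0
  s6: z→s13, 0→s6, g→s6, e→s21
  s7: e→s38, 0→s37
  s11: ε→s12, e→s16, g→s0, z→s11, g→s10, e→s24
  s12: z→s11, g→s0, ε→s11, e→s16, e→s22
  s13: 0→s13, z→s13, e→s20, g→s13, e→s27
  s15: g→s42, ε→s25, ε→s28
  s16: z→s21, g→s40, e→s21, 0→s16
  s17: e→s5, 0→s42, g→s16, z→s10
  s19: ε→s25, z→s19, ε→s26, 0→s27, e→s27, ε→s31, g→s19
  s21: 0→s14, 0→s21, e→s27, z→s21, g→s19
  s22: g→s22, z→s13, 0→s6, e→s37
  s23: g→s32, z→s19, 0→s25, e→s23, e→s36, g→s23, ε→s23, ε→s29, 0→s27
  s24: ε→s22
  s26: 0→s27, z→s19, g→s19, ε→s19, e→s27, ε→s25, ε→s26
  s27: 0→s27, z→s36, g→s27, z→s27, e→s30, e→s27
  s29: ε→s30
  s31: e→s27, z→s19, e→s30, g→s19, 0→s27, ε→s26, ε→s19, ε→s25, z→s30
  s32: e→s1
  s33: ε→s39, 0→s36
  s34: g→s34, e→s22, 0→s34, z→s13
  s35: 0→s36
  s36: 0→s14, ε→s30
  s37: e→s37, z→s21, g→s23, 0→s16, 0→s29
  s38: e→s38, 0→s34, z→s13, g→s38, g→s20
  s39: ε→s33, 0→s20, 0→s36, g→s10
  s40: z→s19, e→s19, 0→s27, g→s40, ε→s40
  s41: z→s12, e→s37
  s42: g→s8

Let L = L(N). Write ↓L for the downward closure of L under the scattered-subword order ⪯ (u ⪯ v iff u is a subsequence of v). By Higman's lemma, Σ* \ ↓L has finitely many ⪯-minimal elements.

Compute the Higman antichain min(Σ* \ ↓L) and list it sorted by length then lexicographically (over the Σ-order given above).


|Q|=43, |F|=13, |δ|=121 (22 ε).
min D↑ (12 st, q0=0, F={3}): 0:g→0,e→0,z→1,0→2 1:g→1,e→3,z→1,0→1 2:g→2,e→4,z→1,0→2 3:g→3,e→3,z→3,0→3 4:g→4,e→5,z→1,0→6 5:g→7,e→5,z→8,0→9 6:g→6,e→8,z→1,0→6 7:g→7,e→7,z→10,0→3 8:g→10,e→3,z→8,0→8 9:g→11,e→8,z→8,0→9 10:g→10,e→3,z→10,0→3 11:g→11,e→10,z→10,0→3.
'ze': run [22, 11, 5] end={s14,s20,s27,s30,s36} rej; 2/2 del acc.
'0eeg0': run [22, 21, 20, 17, 13, 5] end={s14,s25,s27,s30,s36} ∉↓L; 5/5 deletions ∈↓L.
'0e0ee': |S_i|=[22, 21, 20, 15, 10, 4] end={s14,s27,s30,s36} — reject; 5/5 single-dels accept.
3 words, ⪯-incomp.

Antichain: [ze, 0eeg0, 0e0ee].


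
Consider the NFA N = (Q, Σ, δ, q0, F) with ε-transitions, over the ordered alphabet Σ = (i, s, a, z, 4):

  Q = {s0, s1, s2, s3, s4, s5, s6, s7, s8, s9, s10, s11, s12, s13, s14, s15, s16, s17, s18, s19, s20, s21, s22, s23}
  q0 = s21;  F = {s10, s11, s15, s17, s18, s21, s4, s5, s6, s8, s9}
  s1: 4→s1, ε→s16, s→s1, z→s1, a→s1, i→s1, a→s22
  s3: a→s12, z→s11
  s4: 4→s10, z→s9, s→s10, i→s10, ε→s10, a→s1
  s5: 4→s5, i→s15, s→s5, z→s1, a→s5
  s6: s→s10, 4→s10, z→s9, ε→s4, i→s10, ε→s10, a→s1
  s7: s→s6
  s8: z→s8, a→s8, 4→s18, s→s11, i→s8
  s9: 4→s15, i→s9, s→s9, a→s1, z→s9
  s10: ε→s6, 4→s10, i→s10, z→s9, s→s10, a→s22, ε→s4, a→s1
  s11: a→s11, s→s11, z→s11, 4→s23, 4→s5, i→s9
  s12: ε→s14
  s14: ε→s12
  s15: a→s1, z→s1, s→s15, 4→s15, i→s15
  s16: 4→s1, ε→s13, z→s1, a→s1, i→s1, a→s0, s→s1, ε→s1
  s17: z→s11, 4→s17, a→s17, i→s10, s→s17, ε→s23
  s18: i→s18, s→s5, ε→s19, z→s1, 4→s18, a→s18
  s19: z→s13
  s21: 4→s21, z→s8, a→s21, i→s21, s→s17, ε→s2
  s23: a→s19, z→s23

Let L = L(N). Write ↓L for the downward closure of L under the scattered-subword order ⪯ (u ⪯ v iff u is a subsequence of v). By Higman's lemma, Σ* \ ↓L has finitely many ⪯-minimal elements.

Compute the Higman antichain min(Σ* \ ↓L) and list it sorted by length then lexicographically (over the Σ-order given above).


|Q|=24, |F|=11, |δ|=88 (13 ε).
min D↑ (10 st, q0=0, F={6}): 0:i→0,s→1,a→0,z→2,4→0 1:i→3,s→1,a→1,z→4,4→1 2:i→2,s→4,a→2,z→2,4→5 3:i→3,s→3,a→6,z→7,4→3 4:i→7,s→4,a→4,z→4,4→8 5:i→5,s→8,a→5,z→6,4→5 6:i→6,s→6,a→6,z→6,4→6 7:i→7,s→7,a→6,z→7,4→9 8:i→9,s→8,a→8,z→6,4→8 9:i→9,s→9,a→6,z→6,4→9.
'sia': N↓-sim [19, 15, 10, 5] end={s0,s1,s13,s16,s22} rej; 3/3 del acc.
'z4z': N↓-sim [19, 13, 10, 7] end={s0,s1,s13,s16,s19,s22,s23} — reject; 3/3 deletions ∈↓L.
2 minimals (antichain).

A = [sia, z4z].


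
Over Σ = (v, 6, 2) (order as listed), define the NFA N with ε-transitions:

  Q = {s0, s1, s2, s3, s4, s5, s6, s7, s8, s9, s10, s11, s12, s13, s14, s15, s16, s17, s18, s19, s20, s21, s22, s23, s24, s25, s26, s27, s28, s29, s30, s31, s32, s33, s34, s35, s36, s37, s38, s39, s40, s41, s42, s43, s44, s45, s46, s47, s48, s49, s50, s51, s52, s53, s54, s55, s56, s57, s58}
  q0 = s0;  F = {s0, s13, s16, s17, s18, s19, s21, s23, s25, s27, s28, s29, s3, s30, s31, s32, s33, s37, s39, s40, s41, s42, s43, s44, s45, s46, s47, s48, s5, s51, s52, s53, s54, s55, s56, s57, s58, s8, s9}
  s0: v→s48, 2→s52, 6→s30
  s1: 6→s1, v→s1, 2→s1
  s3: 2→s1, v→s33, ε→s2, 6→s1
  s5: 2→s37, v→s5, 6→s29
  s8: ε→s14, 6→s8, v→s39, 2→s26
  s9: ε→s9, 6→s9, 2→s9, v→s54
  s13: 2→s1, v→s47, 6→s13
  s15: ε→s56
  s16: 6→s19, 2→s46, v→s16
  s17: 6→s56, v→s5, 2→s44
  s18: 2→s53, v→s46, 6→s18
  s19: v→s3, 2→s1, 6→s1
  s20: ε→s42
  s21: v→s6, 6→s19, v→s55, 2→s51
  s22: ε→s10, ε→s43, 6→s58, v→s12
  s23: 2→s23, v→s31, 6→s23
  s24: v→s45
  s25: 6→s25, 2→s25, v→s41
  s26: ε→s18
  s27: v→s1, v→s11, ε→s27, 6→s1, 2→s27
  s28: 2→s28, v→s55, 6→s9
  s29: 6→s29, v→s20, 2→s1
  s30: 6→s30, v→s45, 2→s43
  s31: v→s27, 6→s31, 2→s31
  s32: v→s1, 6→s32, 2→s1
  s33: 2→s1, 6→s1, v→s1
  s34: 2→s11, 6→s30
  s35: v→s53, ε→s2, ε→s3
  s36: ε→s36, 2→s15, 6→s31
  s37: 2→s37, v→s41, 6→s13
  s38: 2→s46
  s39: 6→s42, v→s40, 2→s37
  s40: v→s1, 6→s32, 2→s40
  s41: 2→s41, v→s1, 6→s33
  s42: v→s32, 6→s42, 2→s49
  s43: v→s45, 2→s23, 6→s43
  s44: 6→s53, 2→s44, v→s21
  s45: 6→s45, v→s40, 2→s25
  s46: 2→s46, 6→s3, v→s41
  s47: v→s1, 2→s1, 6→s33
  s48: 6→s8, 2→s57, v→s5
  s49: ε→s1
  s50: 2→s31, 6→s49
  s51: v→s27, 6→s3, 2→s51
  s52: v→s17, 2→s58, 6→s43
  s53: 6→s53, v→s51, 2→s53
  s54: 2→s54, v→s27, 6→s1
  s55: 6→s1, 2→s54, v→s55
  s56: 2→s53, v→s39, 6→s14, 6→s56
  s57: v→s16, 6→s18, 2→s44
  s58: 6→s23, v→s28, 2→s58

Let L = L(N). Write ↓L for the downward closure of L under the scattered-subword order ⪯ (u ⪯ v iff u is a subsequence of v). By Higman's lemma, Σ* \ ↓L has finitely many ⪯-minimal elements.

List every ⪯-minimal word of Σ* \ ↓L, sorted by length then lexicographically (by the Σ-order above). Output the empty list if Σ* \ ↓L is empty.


|Q|=59, |F|=39, |δ|=147 (13 ε).
min D↑ (40 st, q0=0, F={23}): 0:v→1,6→2,2→3 1:v→4,6→5,2→6 2:v→7,6→2,2→8 3:v→9,6→8,2→10 4:v→4,6→11,2→12 5:v→13,6→5,2→14 6:v→15,6→14,2→16 7:v→17,6→7,2→18 8:v→7,6→8,2→19 9:v→4,6→20,2→16 10:v→21,6→19,2→10 11:v→22,6→11,2→23 12:v→24,6→25,2→12 13:v→17,6→22,2→12 14:v→26,6→14,2→27 15:v→15,6→28,2→26 16:v→29,6→27,2→16 17:v→23,6→30,2→17 18:v→24,6→18,2→18 19:v→31,6→19,2→19 20:v→13,6→20,2→27 21:v→32,6→33,2→21 22:v→30,6→22,2→23 23:v→23,6→23,2→23 24:v→23,6→34,2→24 25:v→35,6→25,2→23 26:v→24,6→36,2→26 27:v→37,6→27,2→27 28:v→36,6→23,2→23 29:v→32,6→28,2→37 30:v→23,6→30,2→23 31:v→38,6→31,2→31 32:v→32,6→23,2→39 33:v→39,6→33,2→33 34:v→23,6→23,2→23 35:v→23,6→34,2→23 36:v→34,6→23,2→23 37:v→38,6→36,2→37 38:v→23,6→23,2→38 39:v→38,6→23,2→39 (ε-aug+det+¬).
'vv62': |S_i|=[47, 41, 26, 12, 2] end={s1,s49} ∉↓L; 4/4 del acc.
'6vvv': N↓-sim [47, 34, 22, 8, 2] end={s1,s11} ∉↓L; 4/4 deletions ∈↓L.
'vv2vv': N↓-sim [47, 41, 26, 16, 6, 2] end={s1,s11} — reject; 5/5 del acc.
'v2v66': run [47, 41, 30, 16, 5, 1] end={s1} — reject; 5/5 single-dels accept.
'22vv6': |S_i|=[47, 43, 28, 17, 9, 1] end={s1} rej; 5/5 deletions ∈↓L.
5 obstructions.

Antichain: [vv62, 6vvv, vv2vv, v2v66, 22vv6].


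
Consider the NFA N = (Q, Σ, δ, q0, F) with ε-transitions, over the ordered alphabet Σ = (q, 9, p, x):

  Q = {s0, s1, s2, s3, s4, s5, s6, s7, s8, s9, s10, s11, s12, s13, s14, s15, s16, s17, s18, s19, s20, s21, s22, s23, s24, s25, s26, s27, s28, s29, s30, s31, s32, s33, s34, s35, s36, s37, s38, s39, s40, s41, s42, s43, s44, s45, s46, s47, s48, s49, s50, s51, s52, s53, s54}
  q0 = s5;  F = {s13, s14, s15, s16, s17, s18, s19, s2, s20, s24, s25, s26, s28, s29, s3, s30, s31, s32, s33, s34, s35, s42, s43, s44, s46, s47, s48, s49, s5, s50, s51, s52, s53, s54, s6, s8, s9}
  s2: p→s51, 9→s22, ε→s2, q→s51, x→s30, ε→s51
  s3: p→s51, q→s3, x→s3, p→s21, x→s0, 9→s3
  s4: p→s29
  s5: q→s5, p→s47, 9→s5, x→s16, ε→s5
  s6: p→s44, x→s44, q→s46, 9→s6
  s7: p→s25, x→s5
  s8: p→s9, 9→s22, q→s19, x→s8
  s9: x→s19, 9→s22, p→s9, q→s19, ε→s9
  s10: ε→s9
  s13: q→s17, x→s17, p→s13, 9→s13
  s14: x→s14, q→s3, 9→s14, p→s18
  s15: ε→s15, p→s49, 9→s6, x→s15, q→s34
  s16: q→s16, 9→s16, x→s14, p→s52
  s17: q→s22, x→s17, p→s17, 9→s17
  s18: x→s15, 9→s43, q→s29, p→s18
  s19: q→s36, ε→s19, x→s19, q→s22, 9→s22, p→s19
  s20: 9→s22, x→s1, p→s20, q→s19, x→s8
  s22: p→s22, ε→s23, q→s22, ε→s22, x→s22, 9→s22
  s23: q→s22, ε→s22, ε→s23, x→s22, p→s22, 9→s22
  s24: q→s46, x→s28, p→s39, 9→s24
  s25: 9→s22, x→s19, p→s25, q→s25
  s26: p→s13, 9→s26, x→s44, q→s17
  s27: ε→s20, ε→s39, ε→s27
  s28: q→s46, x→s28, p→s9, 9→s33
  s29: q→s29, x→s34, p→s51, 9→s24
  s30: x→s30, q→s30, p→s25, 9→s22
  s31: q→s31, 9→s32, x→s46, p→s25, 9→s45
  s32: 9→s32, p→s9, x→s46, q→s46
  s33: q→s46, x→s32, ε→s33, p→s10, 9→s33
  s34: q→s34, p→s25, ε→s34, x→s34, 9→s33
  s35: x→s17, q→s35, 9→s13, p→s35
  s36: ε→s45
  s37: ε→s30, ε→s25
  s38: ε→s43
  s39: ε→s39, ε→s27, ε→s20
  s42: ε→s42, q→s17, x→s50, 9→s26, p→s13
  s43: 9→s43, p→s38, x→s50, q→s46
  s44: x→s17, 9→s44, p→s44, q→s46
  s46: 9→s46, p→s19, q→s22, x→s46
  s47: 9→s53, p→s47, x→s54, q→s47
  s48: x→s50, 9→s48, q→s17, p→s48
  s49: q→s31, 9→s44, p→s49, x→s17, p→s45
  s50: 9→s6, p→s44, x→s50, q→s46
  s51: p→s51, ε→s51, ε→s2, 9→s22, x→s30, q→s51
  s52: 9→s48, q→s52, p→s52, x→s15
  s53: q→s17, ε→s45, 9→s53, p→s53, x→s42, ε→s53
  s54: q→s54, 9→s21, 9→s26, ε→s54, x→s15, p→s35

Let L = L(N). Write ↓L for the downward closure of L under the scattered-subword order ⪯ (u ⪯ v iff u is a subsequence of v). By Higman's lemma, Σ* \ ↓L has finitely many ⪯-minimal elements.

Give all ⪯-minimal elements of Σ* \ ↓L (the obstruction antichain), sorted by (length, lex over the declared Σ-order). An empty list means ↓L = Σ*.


Antichain: [p9qq, pxpxq, xxqp9, px9xxq].

|Q|=55, |F|=37, |δ|=195 (29 ε).
min D↑ (37 st, q0=0, F={15}): 0:q→0,9→0,p→1,x→2 1:q→1,9→3,p→1,x→4 2:q→2,9→2,p→5,x→6 3:q→7,9→3,p→3,x→8 4:q→4,9→9,p→10,x→11 5:q→5,9→12,p→5,x→11 6:q→13,9→6,p→14,x→6 7:q→15,9→7,p→7,x→7 8:q→7,9→9,p→16,x→17 9:q→7,9→9,p→16,x→18 10:q→10,9→16,p→10,x→7 11:q→19,9→20,p→21,x→11 12:q→7,9→12,p→12,x→17 13:q→13,9→13,p→22,x→13 14:q→23,9→24,p→14,x→11 15:q→15,9→15,p→15,x→15 16:q→7,9→16,p→16,x→7 17:q→25,9→20,p→18,x→17 18:q→25,9→18,p→18,x→7 19:q→19,9→26,p→27,x→19 20:q→25,9→20,p→18,x→18 21:q→28,9→18,p→21,x→7 22:q→22,9→15,p→22,x→29 23:q→23,9→30,p→22,x→19 24:q→25,9→24,p→24,x→17 25:q→15,9→25,p→31,x→25 26:q→25,9→26,p→32,x→33 27:q→27,9→15,p→27,x→31 28:q→28,9→33,p→27,x→25 29:q→29,9→15,p→27,x→29 30:q→25,9→30,p→34,x→35 31:q→15,9→15,p→31,x→31 32:q→31,9→15,p→32,x→31 33:q→25,9→33,p→32,x→25 34:q→31,9→15,p→34,x→36 35:q→25,9→26,p→32,x→35 36:q→31,9→15,p→32,x→36.
'p9qq': run [48, 43, 29, 7, 4] end={s22,s23,s36,s45} — reject; 4/4 del acc.
'pxpxq': |S_i|=[48, 43, 29, 16, 7, 4] end={s22,s23,s36,s45} ∉↓L; 5/5 del acc.
'xxqp9': N↓-sim [48, 45, 37, 27, 17, 2] end={s22,s23} — reject; 5/5 single-dels accept.
'px9xxq': |S_i|=[48, 43, 29, 16, 10, 7, 4] end={s22,s23,s36,s45} — reject; 6/6 deletions ∈↓L.
4 obstructions.


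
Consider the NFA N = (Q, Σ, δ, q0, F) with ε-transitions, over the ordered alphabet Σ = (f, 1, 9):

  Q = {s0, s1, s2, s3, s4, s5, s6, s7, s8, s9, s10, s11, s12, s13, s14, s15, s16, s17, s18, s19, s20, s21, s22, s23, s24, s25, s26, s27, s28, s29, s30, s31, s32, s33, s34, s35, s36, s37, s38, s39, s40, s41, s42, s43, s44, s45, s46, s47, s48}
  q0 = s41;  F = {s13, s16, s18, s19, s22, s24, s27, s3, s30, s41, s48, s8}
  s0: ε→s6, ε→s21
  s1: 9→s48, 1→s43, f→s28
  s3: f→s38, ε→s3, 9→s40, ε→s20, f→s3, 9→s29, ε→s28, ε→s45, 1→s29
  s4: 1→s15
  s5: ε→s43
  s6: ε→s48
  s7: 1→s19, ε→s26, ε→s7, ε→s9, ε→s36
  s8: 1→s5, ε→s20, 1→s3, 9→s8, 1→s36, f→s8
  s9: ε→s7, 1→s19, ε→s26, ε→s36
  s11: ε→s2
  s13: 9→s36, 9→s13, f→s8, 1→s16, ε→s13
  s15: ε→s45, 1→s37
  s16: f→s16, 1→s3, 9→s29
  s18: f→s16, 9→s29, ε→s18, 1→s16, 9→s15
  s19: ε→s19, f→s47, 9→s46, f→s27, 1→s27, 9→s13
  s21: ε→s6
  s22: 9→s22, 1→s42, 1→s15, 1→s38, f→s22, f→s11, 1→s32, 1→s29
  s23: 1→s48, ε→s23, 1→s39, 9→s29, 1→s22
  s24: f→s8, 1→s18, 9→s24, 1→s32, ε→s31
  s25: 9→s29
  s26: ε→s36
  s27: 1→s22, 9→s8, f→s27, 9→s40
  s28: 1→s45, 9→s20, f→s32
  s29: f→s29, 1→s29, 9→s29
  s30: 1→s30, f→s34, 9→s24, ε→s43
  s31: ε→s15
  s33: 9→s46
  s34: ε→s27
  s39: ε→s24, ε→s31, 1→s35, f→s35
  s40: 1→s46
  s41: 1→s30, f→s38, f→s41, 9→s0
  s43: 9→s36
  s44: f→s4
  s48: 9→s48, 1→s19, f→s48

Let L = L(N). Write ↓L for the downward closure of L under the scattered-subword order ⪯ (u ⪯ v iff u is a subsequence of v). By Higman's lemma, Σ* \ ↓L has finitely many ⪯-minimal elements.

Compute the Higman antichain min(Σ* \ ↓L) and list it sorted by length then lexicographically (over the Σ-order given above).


|Q|=49, |F|=12, |δ|=106 (30 ε).
min D↑ (13 st, q0=0, F={10}): 0:f→0,1→1,9→2 1:f→3,1→1,9→4 2:f→2,1→5,9→2 3:f→3,1→6,9→7 4:f→7,1→8,9→4 5:f→3,1→3,9→9 6:f→6,1→10,9→6 7:f→7,1→11,9→7 8:f→12,1→12,9→10 9:f→7,1→12,9→9 10:f→10,1→10,9→10 11:f→11,1→10,9→10 12:f→12,1→11,9→10 (ε-aug+det+¬).
'1f11': run [34, 29, 23, 18, 8] end={s15,s29,s32,s37,s38,s42,s45,s46} rej; 4/4 single-dels accept.
'1919': N↓-sim [34, 29, 24, 17, 8] end={s15,s20,s29,s36,s37,s40,s45,s46} — reject; 4/4 single-dels accept.
'91111': run [34, 31, 25, 21, 18, 8] end={s15,s29,s32,s37,s38,s42,s45,s46} — reject; 5/5 deletions ∈↓L.
3 words, ⪯-incomp.

min(Σ*\↓L) = [1f11, 1919, 91111].


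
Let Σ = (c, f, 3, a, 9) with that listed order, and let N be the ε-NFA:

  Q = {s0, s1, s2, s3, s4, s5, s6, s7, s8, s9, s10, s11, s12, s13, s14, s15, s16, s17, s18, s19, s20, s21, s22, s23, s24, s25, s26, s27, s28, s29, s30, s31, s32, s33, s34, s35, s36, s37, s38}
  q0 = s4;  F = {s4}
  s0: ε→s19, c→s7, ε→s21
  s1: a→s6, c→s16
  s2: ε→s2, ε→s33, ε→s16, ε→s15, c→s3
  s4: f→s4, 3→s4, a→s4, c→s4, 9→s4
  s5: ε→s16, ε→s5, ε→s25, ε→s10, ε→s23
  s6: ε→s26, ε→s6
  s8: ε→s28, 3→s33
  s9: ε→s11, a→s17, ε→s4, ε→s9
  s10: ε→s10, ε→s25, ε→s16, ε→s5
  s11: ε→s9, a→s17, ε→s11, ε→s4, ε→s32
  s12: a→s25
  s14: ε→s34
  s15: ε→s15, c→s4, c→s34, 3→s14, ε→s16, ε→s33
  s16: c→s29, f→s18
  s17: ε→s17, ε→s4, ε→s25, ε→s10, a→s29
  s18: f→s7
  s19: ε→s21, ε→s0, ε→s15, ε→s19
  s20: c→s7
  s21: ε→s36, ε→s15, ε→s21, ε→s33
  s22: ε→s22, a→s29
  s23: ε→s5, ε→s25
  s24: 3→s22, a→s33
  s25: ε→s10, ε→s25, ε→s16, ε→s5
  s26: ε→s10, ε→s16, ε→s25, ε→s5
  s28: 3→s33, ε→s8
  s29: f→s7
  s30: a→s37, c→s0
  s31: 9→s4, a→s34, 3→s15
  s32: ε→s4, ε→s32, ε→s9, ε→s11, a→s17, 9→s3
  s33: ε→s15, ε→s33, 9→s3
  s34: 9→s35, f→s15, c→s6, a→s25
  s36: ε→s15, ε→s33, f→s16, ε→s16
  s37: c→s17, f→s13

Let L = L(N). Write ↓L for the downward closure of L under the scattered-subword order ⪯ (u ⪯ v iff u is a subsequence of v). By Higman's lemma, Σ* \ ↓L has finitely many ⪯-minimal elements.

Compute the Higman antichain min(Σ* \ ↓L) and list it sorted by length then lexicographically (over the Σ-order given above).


min(Σ*\↓L) = [].

|Q|=39, |F|=1, |δ|=103 (62 ε).
min D↑ (1 st, q0=0, F={}): 0:c→0,f→0,3→0,a→0,9→0 (ε-aug+det+¬).
L(D↑) = ∅ ⇒ ↓L = Σ*.


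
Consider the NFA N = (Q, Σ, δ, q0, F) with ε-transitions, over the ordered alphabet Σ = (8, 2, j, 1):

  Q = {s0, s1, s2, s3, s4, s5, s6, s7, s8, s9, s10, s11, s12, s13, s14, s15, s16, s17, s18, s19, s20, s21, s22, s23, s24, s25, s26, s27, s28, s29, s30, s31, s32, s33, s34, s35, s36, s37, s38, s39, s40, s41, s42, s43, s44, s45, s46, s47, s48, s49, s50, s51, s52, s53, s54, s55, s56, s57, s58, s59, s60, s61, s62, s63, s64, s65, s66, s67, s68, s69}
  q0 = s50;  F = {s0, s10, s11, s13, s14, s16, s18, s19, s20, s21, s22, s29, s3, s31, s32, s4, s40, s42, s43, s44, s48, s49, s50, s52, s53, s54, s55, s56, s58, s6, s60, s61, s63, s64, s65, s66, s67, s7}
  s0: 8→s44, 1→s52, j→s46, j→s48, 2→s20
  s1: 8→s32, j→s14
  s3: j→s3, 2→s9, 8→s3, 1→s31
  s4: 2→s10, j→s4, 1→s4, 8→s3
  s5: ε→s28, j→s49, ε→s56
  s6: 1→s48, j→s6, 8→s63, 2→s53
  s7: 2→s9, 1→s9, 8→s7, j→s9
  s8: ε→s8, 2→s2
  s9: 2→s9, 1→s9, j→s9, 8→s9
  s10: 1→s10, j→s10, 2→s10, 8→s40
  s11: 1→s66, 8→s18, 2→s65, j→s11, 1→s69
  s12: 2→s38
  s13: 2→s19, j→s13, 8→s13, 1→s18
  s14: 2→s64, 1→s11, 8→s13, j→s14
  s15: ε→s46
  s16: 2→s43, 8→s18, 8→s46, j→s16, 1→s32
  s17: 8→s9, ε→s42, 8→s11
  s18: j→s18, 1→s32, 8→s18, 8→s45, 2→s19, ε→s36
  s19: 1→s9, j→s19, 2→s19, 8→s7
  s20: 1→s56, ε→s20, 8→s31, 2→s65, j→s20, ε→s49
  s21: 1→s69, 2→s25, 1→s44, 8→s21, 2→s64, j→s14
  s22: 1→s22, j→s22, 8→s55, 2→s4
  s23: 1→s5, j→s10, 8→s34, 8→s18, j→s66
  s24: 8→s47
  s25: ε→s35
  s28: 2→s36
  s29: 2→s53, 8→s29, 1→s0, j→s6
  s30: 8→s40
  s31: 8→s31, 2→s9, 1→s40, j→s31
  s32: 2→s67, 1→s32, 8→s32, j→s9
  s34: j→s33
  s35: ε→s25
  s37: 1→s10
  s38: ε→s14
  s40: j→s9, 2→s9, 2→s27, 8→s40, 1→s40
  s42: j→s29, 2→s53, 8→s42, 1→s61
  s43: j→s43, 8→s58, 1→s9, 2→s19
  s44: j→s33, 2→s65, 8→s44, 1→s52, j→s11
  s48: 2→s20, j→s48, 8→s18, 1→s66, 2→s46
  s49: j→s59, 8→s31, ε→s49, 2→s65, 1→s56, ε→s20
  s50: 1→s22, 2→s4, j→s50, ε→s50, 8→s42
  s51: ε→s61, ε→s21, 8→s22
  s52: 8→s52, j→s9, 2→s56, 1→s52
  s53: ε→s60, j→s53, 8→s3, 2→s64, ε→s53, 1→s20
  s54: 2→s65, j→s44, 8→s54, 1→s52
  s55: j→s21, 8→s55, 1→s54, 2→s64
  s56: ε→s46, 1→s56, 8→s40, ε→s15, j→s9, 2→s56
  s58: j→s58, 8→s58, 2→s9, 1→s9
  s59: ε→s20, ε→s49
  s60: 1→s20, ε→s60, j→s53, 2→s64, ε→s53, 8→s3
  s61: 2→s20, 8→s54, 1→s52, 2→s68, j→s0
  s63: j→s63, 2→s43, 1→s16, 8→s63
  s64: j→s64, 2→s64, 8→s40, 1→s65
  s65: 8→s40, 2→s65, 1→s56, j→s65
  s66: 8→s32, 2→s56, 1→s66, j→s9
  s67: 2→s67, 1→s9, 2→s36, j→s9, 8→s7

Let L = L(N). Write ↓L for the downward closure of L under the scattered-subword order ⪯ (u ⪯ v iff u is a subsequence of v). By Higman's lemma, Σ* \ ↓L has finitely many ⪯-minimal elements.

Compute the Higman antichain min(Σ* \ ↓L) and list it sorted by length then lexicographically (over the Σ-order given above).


|Q|=70, |F|=38, |δ|=209 (24 ε).
min D↑ (37 st, q0=0, F={16}): 0:8→1,2→2,j→0,1→3 1:8→1,2→4,j→5,1→6 2:8→7,2→8,j→2,1→2 3:8→9,2→2,j→3,1→3 4:8→7,2→10,j→4,1→11 5:8→5,2→4,j→12,1→13 6:8→14,2→11,j→13,1→15 7:8→7,2→16,j→7,1→17 8:8→18,2→8,j→8,1→8 9:8→9,2→10,j→19,1→14 10:8→18,2→10,j→10,1→20 11:8→17,2→20,j→11,1→21 12:8→22,2→4,j→12,1→23 13:8→24,2→11,j→23,1→15 14:8→14,2→20,j→24,1→15 15:8→15,2→21,j→16,1→15 16:8→16,2→16,j→16,1→16 17:8→17,2→16,j→17,1→18 18:8→18,2→16,j→16,1→18 19:8→19,2→10,j→25,1→24 20:8→18,2→20,j→20,1→21 21:8→18,2→21,j→16,1→21 22:8→22,2→26,j→22,1→27 23:8→28,2→11,j→23,1→29 24:8→24,2→20,j→30,1→15 25:8→31,2→10,j→25,1→30 26:8→32,2→33,j→26,1→16 27:8→28,2→26,j→27,1→34 28:8→28,2→33,j→28,1→34 29:8→34,2→21,j→16,1→29 30:8→28,2→20,j→30,1→29 31:8→31,2→33,j→31,1→28 32:8→32,2→16,j→32,1→16 33:8→35,2→33,j→33,1→16 34:8→34,2→36,j→16,1→34 35:8→35,2→16,j→16,1→16 36:8→35,2→36,j→16,1→16.
'282': N↓-sim [50, 26, 7, 2] end={s27,s9} — reject; 3/3 deletions ∈↓L.
'811j': run [50, 46, 32, 13, 1] end={s9} rej; 4/4 single-dels accept.
'228j': run [50, 26, 13, 4, 1] end={s9} rej; 4/4 single-dels accept.
'1828j': run [50, 43, 31, 14, 4, 1] end={s9} ∉↓L; 5/5 single-dels accept.
'8jj821': |S_i|=[50, 46, 41, 34, 18, 8, 1] end={s9} rej; 6/6 deletions ∈↓L.
5 minimals (antichain).

min(Σ*\↓L) = [282, 811j, 228j, 1828j, 8jj821].


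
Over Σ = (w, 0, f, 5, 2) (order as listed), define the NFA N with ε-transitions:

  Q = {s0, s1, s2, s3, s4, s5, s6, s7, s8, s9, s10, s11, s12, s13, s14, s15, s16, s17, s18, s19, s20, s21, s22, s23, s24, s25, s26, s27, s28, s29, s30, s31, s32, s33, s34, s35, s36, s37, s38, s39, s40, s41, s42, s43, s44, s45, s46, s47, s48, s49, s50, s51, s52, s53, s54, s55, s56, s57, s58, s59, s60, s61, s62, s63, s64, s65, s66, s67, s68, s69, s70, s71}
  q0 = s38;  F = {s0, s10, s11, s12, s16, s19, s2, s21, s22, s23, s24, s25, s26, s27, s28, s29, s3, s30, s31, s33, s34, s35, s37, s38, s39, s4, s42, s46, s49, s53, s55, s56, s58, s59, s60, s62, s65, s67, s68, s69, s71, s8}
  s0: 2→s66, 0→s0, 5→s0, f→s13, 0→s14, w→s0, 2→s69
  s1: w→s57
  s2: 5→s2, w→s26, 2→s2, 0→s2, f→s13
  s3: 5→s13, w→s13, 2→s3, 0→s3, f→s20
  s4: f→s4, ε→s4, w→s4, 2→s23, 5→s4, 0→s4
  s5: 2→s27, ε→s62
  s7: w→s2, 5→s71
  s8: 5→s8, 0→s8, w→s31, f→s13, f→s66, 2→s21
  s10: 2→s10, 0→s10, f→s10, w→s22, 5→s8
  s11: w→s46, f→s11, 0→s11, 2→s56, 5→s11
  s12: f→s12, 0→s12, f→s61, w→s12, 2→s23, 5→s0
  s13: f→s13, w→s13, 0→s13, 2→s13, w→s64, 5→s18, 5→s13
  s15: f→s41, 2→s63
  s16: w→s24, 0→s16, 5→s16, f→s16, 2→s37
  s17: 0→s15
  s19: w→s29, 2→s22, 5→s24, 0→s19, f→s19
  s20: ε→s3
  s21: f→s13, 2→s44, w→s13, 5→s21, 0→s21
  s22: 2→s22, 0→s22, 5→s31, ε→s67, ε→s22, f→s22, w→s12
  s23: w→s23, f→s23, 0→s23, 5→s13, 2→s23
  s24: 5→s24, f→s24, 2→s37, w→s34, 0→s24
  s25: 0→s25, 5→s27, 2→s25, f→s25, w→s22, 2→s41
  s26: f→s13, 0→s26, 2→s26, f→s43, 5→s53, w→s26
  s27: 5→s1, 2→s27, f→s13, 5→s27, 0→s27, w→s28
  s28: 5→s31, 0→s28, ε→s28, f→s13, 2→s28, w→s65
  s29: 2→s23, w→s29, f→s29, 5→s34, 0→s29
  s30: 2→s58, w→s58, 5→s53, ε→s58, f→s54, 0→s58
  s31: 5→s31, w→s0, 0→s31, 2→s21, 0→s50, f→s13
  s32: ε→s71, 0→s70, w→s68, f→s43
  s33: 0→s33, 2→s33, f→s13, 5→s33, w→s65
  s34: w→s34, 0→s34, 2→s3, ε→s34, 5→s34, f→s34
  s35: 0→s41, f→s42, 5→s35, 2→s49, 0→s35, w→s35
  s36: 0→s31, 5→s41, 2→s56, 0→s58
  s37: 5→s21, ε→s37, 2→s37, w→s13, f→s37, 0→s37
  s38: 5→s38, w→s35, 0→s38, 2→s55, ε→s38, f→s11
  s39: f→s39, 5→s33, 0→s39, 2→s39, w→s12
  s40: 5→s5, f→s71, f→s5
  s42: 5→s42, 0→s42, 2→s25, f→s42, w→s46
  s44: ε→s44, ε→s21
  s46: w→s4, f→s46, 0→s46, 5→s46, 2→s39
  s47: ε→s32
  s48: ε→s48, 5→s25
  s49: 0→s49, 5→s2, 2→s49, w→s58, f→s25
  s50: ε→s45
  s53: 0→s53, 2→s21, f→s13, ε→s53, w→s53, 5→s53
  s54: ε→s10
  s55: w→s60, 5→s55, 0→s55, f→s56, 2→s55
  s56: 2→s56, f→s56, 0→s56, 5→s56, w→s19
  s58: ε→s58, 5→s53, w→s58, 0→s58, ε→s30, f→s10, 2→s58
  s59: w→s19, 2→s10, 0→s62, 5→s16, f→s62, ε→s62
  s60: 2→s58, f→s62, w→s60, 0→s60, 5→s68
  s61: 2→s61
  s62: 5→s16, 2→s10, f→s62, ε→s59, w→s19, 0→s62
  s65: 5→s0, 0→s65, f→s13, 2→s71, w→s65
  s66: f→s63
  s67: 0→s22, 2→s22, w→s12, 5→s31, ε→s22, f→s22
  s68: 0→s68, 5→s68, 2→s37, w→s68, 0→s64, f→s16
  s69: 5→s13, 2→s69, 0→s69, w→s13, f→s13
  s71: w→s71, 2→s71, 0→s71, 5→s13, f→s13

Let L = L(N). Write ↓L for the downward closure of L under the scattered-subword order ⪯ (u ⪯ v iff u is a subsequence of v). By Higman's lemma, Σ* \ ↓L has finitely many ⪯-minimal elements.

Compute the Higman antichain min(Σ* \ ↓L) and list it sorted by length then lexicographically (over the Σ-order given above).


|Q|=72, |F|=42, |δ|=270 (23 ε).
min D↑ (40 st, q0=0, F={22}): 0:w→1,0→0,f→2,5→0,2→3 1:w→1,0→1,f→4,5→1,2→5 2:w→6,0→2,f→2,5→2,2→7 3:w→8,0→3,f→7,5→3,2→3 4:w→6,0→4,f→4,5→4,2→9 5:w→10,0→5,f→9,5→11,2→5 6:w→12,0→6,f→6,5→6,2→13 7:w→14,0→7,f→7,5→7,2→7 8:w→8,0→8,f→15,5→16,2→10 9:w→17,0→9,f→9,5→18,2→9 10:w→10,0→10,f→19,5→20,2→10 11:w→21,0→11,f→22,5→11,2→11 12:w→12,0→12,f→12,5→12,2→23 13:w→24,0→13,f→13,5→25,2→13 14:w→26,0→14,f→14,5→27,2→17 15:w→14,0→15,f→15,5→28,2→19 16:w→16,0→16,f→28,5→16,2→29 17:w→24,0→17,f→17,5→30,2→17 18:w→31,0→18,f→22,5→18,2→18 19:w→17,0→19,f→19,5→32,2→19 20:w→20,0→20,f→22,5→20,2→33 21:w→21,0→21,f→22,5→20,2→21 22:w→22,0→22,f→22,5→22,2→22 23:w→23,0→23,f→23,5→22,2→23 24:w→24,0→24,f→24,5→34,2→23 25:w→35,0→25,f→22,5→25,2→25 26:w→26,0→26,f→26,5→36,2→23 27:w→36,0→27,f→27,5→27,2→29 28:w→27,0→28,f→28,5→28,2→29 29:w→22,0→29,f→29,5→33,2→29 30:w→34,0→30,f→22,5→30,2→33 31:w→35,0→31,f→22,5→30,2→31 32:w→30,0→32,f→22,5→32,2→33 33:w→22,0→33,f→22,5→33,2→33 34:w→34,0→34,f→22,5→34,2→37 35:w→35,0→35,f→22,5→34,2→38 36:w→36,0→36,f→36,5→36,2→39 37:w→22,0→37,f→22,5→22,2→37 38:w→38,0→38,f→22,5→22,2→38 39:w→22,0→39,f→39,5→22,2→39 [Hopcroft].
'w25f': N↓-sim [58, 54, 41, 25, 6] end={s13,s18,s43,s63,s64,s66} ∉↓L; 4/4 single-dels accept.
'fww25': |S_i|=[58, 47, 33, 18, 11, 3] end={s13,s18,s64} rej; 5/5 single-dels accept.
'2w52w': run [58, 52, 42, 22, 11, 3] end={s13,s18,s64} ∉↓L; 5/5 deletions ∈↓L.
3 obstructions.

Antichain: [w25f, fww25, 2w52w].


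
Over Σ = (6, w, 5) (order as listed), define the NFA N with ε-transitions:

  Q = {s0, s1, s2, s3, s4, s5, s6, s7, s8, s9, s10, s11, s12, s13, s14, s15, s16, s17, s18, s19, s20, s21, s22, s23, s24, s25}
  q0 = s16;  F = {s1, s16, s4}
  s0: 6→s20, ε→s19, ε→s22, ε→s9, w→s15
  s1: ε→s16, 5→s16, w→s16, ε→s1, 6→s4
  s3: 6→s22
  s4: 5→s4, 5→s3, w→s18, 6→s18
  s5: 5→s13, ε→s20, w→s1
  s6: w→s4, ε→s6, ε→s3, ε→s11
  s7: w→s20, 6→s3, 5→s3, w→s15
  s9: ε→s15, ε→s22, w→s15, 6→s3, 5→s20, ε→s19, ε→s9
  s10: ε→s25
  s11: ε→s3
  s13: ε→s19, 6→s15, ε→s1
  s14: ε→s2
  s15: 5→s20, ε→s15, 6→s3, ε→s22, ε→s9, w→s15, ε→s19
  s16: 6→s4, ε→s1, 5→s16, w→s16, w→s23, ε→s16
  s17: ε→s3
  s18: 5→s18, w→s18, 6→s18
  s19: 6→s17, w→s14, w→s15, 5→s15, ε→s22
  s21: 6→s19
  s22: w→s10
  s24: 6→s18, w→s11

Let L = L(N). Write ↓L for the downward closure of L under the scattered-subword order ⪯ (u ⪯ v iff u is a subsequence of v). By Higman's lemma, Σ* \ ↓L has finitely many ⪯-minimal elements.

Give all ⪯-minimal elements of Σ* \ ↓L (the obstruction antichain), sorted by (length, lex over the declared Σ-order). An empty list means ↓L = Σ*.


Antichain: [66, 6w].

|Q|=26, |F|=3, |δ|=65 (26 ε).
min D↑ (3 st, q0=0, F={2}): 0:6→1,w→0,5→0 1:6→2,w→2,5→1 2:6→2,w→2,5→2 [Hopcroft].
'66': N↓-sim [9, 6, 4] end={s10,s18,s22,s25} ∉↓L; 2/2 del acc.
'6w': |S_i|=[9, 6, 3] end={s10,s18,s25} — reject; 2/2 del acc.
2 minimals (antichain).


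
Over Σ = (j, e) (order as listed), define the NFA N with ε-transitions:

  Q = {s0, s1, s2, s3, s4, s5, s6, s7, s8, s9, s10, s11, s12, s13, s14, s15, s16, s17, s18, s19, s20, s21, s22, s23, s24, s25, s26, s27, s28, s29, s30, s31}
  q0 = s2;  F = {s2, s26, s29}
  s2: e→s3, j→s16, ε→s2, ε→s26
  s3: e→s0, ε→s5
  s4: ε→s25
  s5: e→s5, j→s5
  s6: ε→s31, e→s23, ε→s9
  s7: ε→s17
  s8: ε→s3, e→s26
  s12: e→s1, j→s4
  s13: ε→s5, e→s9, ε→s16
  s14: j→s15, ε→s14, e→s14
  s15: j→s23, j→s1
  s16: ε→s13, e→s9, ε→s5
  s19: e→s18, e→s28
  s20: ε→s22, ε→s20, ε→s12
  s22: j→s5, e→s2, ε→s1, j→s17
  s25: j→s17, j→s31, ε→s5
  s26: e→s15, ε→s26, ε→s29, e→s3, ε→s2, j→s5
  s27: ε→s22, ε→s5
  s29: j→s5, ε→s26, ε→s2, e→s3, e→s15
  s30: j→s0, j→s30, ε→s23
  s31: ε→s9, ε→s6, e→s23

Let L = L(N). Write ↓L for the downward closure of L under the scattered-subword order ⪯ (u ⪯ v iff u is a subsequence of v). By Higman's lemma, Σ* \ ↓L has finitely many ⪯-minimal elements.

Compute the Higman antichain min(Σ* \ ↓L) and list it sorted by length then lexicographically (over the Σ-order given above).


min(Σ*\↓L) = [j, e].

|Q|=32, |F|=3, |δ|=59 (28 ε).
min D↑ (2 st, q0=0, F={1}): 0:j→1,e→1 1:j→1,e→1.
'j': |S_i|=[12, 6] end={s1,s13,s16,s23,s5,s9} — reject; 1/1 single-dels accept.
'e': N↓-sim [12, 7] end={s0,s1,s15,s23,s3,s5,s9} ∉↓L; 1/1 single-dels accept.
2 obstructions.
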